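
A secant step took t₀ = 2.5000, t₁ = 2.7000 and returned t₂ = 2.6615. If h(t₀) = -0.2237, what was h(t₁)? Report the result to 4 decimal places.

The secant line through (2.5000, -0.2237) and (2.7000, h(t₁)) crosses zero at t₂ = 2.6615.
So (2.5000, -0.2237), (2.7000, h(t₁)), (2.6615, 0) are collinear:
h(t₁) = -0.2237 · (2.7000 − 2.6615) / (2.5000 − 2.6615) = -0.2237 · (0.038500)/(-0.161500) = 0.053328

0.0533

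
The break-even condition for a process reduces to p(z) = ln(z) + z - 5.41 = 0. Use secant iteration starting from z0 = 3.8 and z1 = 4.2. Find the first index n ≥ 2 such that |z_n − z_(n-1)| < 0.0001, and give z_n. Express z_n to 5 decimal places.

p(3.8) = -0.2749989, p(4.2) = 0.2250845
z2 = 4.2000000 − 0.2250845·(0.4000000)/(0.5000835) = 4.0199624;  |Δ| = 0.1800376
p(4.0199624) = 0.0012350
z3 = 4.0199624 − 0.0012350·(-0.1800376)/(-0.2238495) = 4.0189692;  |Δ| = 0.0009933
p(4.0189692) = -0.0000054
z4 = 4.0189692 − (-0.0000054)·(-0.0009933)/(-0.0012404) = 4.0189735;  |Δ| = 0.0000043
|z4 − z3| = 0.0000043 < 0.0001

n = 4, z_n = 4.01897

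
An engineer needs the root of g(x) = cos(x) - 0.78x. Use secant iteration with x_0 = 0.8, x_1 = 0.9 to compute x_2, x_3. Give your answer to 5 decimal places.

g(0.8) = 0.0727067, g(0.9) = -0.0803900
x_2 = 0.9000000 − (-0.0803900)·(0.9000000 − 0.8000000) / (-0.0803900 − 0.0727067) = 0.9000000 − (-0.0080390)/(-0.1530967) = 0.8474907
g(0.8474907) = 0.0008235
x_3 = 0.8474907 − 0.0008235·(0.8474907 − 0.9000000) / (0.0008235 − (-0.0803900)) = 0.8474907 − (-0.0000432)/(0.0812135) = 0.8480231

0.84749, 0.84802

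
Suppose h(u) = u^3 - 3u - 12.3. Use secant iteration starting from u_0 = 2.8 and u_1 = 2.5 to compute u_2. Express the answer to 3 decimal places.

h(2.8) = 1.25200, h(2.5) = -4.17500
u_2 = 2.50000 − (-4.17500)·(2.50000 − 2.80000) / (-4.17500 − 1.25200) = 2.50000 − (1.25250)/(-5.42700) = 2.73079

2.731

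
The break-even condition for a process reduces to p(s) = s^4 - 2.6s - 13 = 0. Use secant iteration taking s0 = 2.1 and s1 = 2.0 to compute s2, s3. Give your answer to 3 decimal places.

2.069, 2.071

p(2.1) = 0.98810, p(2.0) = -2.20000
s2 = 2.00000 − (-2.20000)·(2.00000 − 2.10000) / (-2.20000 − 0.98810) = 2.00000 − (0.22000)/(-3.18810) = 2.06901
p(2.06901) = -0.05427
s3 = 2.06901 − (-0.05427)·(2.06901 − 2.00000) / (-0.05427 − (-2.20000)) = 2.06901 − (-0.00374)/(2.14573) = 2.07075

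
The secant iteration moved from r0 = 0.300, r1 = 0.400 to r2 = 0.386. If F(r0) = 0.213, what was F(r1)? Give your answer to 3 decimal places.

The secant line through (0.300, 0.213) and (0.400, F(r1)) crosses zero at r2 = 0.386.
So (0.300, 0.213), (0.400, F(r1)), (0.386, 0) are collinear:
F(r1) = 0.213 · (0.400 − 0.386) / (0.300 − 0.386) = 0.213 · (0.01400)/(-0.08600) = -0.03467

-0.035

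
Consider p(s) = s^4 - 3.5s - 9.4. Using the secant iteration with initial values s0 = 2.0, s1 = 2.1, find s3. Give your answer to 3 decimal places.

2.014

p(2.0) = -0.40000, p(2.1) = 2.69810
s2 = 2.10000 − 2.69810·(2.10000 − 2.00000) / (2.69810 − (-0.40000)) = 2.10000 − (0.26981)/(3.09810) = 2.01291
p(2.01291) = -0.02801
s3 = 2.01291 − (-0.02801)·(2.01291 − 2.10000) / (-0.02801 − 2.69810) = 2.01291 − (0.00244)/(-2.72611) = 2.01381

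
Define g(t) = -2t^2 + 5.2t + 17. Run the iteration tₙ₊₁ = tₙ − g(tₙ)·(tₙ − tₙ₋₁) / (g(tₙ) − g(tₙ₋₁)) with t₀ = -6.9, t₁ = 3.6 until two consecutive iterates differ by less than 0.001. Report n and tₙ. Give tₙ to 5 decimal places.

g(-6.9) = -114.1000000, g(3.6) = 9.8000000
t₂ = 3.6000000 − 9.8000000·(10.5000000)/(123.9000000) = 2.7694915;  |Δ| = 0.8305085
g(2.7694915) = 16.0611893
t₃ = 2.7694915 − 16.0611893·(-0.8305085)/(6.2611893) = 4.8999101;  |Δ| = 2.1304185
g(4.8999101) = -5.5387051
t₄ = 4.8999101 − (-5.5387051)·(2.1304185)/(-21.5998944) = 4.3536222;  |Δ| = 0.5462879
g(4.3536222) = 1.7307827
t₅ = 4.3536222 − 1.7307827·(-0.5462879)/(7.2694878) = 4.4836872;  |Δ| = 0.1300650
g(4.4836872) = 0.1082720
t₆ = 4.4836872 − 0.1082720·(0.1300650)/(-1.6225107) = 4.4923666;  |Δ| = 0.0086794
g(4.4923666) = -0.0024084
t₇ = 4.4923666 − (-0.0024084)·(0.0086794)/(-0.1106805) = 4.4921777;  |Δ| = 0.0001889
|t₇ − t₆| = 0.0001889 < 0.001

n = 7, tₙ = 4.49218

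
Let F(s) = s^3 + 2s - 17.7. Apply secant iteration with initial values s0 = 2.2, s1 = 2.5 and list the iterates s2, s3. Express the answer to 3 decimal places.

F(2.2) = -2.65200, F(2.5) = 2.92500
s2 = 2.50000 − 2.92500·(2.50000 − 2.20000) / (2.92500 − (-2.65200)) = 2.50000 − (0.87750)/(5.57700) = 2.34266
F(2.34266) = -0.15808
s3 = 2.34266 − (-0.15808)·(2.34266 − 2.50000) / (-0.15808 − 2.92500) = 2.34266 − (0.02487)/(-3.08308) = 2.35072

2.343, 2.351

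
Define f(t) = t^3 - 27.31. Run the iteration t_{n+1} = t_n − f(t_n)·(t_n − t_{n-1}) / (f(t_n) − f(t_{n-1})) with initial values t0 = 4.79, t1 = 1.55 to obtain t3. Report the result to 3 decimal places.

f(4.79) = 82.59224, f(1.55) = -23.58612
t2 = 1.55000 − (-23.58612)·(1.55000 − 4.79000) / (-23.58612 − 82.59224) = 1.55000 − (76.41904)/(-106.17836) = 2.26972
f(2.26972) = -15.61719
t3 = 2.26972 − (-15.61719)·(2.26972 − 1.55000) / (-15.61719 − (-23.58612)) = 2.26972 − (-11.24006)/(7.96893) = 3.68021

3.680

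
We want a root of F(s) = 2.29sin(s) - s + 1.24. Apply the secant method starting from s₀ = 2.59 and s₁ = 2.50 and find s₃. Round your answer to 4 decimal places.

F(2.59) = -0.149938, F(2.50) = 0.110501
s₂ = 2.500000 − 0.110501·(2.500000 − 2.590000) / (0.110501 − (-0.149938)) = 2.500000 − (-0.009945)/(0.260440) = 2.538186
F(2.538186) = 0.001277
s₃ = 2.538186 − 0.001277·(2.538186 − 2.500000) / (0.001277 − 0.110501) = 2.538186 − (0.000049)/(-0.109224) = 2.538632

2.5386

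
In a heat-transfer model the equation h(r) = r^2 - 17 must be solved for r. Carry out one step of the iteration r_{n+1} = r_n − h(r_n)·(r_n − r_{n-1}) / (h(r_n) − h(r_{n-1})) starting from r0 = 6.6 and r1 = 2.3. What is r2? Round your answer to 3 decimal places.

3.616

h(6.6) = 26.56000, h(2.3) = -11.71000
r2 = 2.30000 − (-11.71000)·(2.30000 − 6.60000) / (-11.71000 − 26.56000) = 2.30000 − (50.35300)/(-38.27000) = 3.61573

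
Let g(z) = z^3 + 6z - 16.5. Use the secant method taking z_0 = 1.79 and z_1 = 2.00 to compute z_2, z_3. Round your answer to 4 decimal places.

g(1.79) = -0.024661, g(2.00) = 3.500000
z_2 = 2.000000 − 3.500000·(2.000000 − 1.790000) / (3.500000 − (-0.024661)) = 2.000000 − (0.735000)/(3.524661) = 1.791469
g(1.791469) = -0.001710
z_3 = 1.791469 − (-0.001710)·(1.791469 − 2.000000) / (-0.001710 − 3.500000) = 1.791469 − (0.000357)/(-3.501710) = 1.791571

1.7915, 1.7916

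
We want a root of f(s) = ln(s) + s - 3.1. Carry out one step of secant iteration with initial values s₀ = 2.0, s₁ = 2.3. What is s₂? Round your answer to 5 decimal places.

f(2.0) = -0.4068528, f(2.3) = 0.0329091
s₂ = 2.3000000 − 0.0329091·(2.3000000 − 2.0000000) / (0.0329091 − (-0.4068528)) = 2.3000000 − (0.0098727)/(0.4397619) = 2.2775498

2.27755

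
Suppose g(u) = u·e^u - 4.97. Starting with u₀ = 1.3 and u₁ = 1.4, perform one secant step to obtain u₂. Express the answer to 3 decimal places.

1.322

g(1.3) = -0.19991, g(1.4) = 0.70728
u₂ = 1.40000 − 0.70728·(1.40000 − 1.30000) / (0.70728 − (-0.19991)) = 1.40000 − (0.07073)/(0.90719) = 1.32204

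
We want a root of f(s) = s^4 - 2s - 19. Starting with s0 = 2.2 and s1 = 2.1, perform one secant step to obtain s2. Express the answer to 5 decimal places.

2.19932

f(2.2) = 0.0256000, f(2.1) = -3.7519000
s2 = 2.1000000 − (-3.7519000)·(2.1000000 − 2.2000000) / (-3.7519000 − 0.0256000) = 2.1000000 − (0.3751900)/(-3.7775000) = 2.1993223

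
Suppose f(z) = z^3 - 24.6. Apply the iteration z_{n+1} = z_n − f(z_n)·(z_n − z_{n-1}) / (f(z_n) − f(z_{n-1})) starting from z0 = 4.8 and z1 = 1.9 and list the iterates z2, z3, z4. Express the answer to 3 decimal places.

2.396, 3.176, 2.859

f(4.8) = 85.99200, f(1.9) = -17.74100
z2 = 1.90000 − (-17.74100)·(1.90000 − 4.80000) / (-17.74100 − 85.99200) = 1.90000 − (51.44890)/(-103.73300) = 2.39597
f(2.39597) = -10.84545
z3 = 2.39597 − (-10.84545)·(2.39597 − 1.90000) / (-10.84545 − (-17.74100)) = 2.39597 − (-5.37906)/(6.89555) = 3.17605
f(3.17605) = 7.43779
z4 = 3.17605 − 7.43779·(3.17605 − 2.39597) / (7.43779 − (-10.84545)) = 3.17605 − (5.80205)/(18.28324) = 2.85871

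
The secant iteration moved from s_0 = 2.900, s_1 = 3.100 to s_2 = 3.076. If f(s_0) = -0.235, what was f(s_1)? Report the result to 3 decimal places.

The secant line through (2.900, -0.235) and (3.100, f(s_1)) crosses zero at s_2 = 3.076.
So (2.900, -0.235), (3.100, f(s_1)), (3.076, 0) are collinear:
f(s_1) = -0.235 · (3.100 − 3.076) / (2.900 − 3.076) = -0.235 · (0.02400)/(-0.17600) = 0.03205

0.032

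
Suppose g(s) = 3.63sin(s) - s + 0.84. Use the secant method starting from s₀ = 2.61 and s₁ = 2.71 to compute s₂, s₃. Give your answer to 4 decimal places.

g(2.61) = 0.070072, g(2.71) = -0.351506
s₂ = 2.710000 − (-0.351506)·(2.710000 − 2.610000) / (-0.351506 − 0.070072) = 2.710000 − (-0.035151)/(-0.421578) = 2.626621
g(2.626621) = 0.001190
s₃ = 2.626621 − 0.001190·(2.626621 − 2.710000) / (0.001190 − (-0.351506)) = 2.626621 − (-0.000099)/(0.352695) = 2.626903

2.6266, 2.6269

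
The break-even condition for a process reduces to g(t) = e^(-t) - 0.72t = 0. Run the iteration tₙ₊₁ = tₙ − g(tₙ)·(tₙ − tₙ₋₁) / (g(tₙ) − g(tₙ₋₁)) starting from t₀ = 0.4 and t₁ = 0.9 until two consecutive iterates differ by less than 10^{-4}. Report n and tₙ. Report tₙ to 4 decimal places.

n = 5, tₙ = 0.6939

g(0.4) = 0.382320, g(0.9) = -0.241430
t₂ = 0.900000 − (-0.241430)·(0.500000)/(-0.623750) = 0.706469;  |Δ| = 0.193531
g(0.706469) = -0.015274
t₃ = 0.706469 − (-0.015274)·(-0.193531)/(0.226156) = 0.693398;  |Δ| = 0.013071
g(0.693398) = 0.000628
t₄ = 0.693398 − 0.000628·(-0.013071)/(0.015902) = 0.693914;  |Δ| = 0.000516
g(0.693914) = -0.000002
t₅ = 0.693914 − (-0.000002)·(0.000516)/(-0.000630) = 0.693913;  |Δ| = 0.000001
|t₅ − t₄| = 0.000001 < 10^{-4}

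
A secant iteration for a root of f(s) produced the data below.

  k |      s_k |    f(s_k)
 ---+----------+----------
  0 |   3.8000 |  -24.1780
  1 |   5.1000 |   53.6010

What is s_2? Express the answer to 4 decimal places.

4.2041

s_2 = 5.1000 − 53.6010·(5.1000 − 3.8000) / (53.6010 − (-24.1780))
   = 5.1000 − (69.681300)/(77.779000) = 4.204112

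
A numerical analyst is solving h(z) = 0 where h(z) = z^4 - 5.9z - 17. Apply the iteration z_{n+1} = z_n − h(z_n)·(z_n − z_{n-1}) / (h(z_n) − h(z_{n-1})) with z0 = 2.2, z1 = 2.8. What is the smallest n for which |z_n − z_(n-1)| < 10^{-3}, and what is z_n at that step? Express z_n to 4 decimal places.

n = 5, z_n = 2.3579

h(2.2) = -6.554400, h(2.8) = 27.945600
z2 = 2.800000 − 27.945600·(0.600000)/(34.500000) = 2.313990;  |Δ| = 0.486010
h(2.313990) = -1.981357
z3 = 2.313990 − (-1.981357)·(-0.486010)/(-29.926957) = 2.346167;  |Δ| = 0.032177
h(2.346167) = -0.542889
z4 = 2.346167 − (-0.542889)·(0.032177)/(1.438469) = 2.358310;  |Δ| = 0.012144
h(2.358310) = 0.017675
z5 = 2.358310 − 0.017675·(0.012144)/(0.560564) = 2.357928;  |Δ| = 0.000383
|z5 − z4| = 0.000383 < 10^{-3}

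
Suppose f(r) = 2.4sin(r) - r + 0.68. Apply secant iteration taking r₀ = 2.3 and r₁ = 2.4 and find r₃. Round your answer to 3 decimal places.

2.364

f(2.3) = 0.16969, f(2.4) = -0.09889
r₂ = 2.40000 − (-0.09889)·(2.40000 − 2.30000) / (-0.09889 − 0.16969) = 2.40000 − (-0.00989)/(-0.26858) = 2.36318
f(2.36318) = 0.00198
r₃ = 2.36318 − 0.00198·(2.36318 − 2.40000) / (0.00198 − (-0.09889)) = 2.36318 − (-0.00007)/(0.10087) = 2.36390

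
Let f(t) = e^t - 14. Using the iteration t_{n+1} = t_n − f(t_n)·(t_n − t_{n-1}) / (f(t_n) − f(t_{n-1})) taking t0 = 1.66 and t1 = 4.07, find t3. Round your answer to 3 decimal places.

2.301

f(1.66) = -8.74069, f(4.07) = 44.55696
t2 = 4.07000 − 44.55696·(4.07000 − 1.66000) / (44.55696 − (-8.74069)) = 4.07000 − (107.38228)/(53.29765) = 2.05523
f(2.05523) = -6.19133
t3 = 2.05523 − (-6.19133)·(2.05523 − 4.07000) / (-6.19133 − 44.55696) = 2.05523 − (12.47408)/(-50.74830) = 2.30104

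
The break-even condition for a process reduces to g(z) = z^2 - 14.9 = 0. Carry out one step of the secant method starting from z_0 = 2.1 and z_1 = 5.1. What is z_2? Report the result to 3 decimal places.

g(2.1) = -10.49000, g(5.1) = 11.11000
z_2 = 5.10000 − 11.11000·(5.10000 − 2.10000) / (11.11000 − (-10.49000)) = 5.10000 − (33.33000)/(21.60000) = 3.55694

3.557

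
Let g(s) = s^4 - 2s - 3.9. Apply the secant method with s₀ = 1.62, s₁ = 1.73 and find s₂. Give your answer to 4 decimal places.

1.6350

g(1.62) = -0.252525, g(1.73) = 1.597450
s₂ = 1.730000 − 1.597450·(1.730000 − 1.620000) / (1.597450 − (-0.252525)) = 1.730000 − (0.175720)/(1.849975) = 1.635015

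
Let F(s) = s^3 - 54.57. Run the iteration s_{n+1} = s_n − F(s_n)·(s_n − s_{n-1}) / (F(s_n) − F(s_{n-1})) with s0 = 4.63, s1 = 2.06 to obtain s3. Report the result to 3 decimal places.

4.100

F(4.63) = 44.68285, F(2.06) = -45.82818
s2 = 2.06000 − (-45.82818)·(2.06000 − 4.63000) / (-45.82818 − 44.68285) = 2.06000 − (117.77843)/(-90.51103) = 3.36126
F(3.36126) = -16.59424
s3 = 3.36126 − (-16.59424)·(3.36126 − 2.06000) / (-16.59424 − (-45.82818)) = 3.36126 − (-21.59342)/(29.23395) = 4.09990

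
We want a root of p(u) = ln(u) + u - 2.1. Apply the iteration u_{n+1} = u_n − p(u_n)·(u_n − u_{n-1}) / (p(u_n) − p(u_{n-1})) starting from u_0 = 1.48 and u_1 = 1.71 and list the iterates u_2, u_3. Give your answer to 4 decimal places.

p(1.48) = -0.227958, p(1.71) = 0.146493
u_2 = 1.710000 − 0.146493·(1.710000 − 1.480000) / (0.146493 − (-0.227958)) = 1.710000 − (0.033693)/(0.374451) = 1.620019
p(1.620019) = 0.002457
u_3 = 1.620019 − 0.002457·(1.620019 − 1.710000) / (0.002457 − 0.146493) = 1.620019 − (-0.000221)/(-0.144036) = 1.618484

1.6200, 1.6185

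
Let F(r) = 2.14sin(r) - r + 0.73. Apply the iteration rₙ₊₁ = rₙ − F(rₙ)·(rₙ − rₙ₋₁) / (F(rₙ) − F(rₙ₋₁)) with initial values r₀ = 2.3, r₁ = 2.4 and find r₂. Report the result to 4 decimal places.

2.3103

F(2.3) = 0.025809, F(2.4) = -0.224509
r₂ = 2.400000 − (-0.224509)·(2.400000 − 2.300000) / (-0.224509 − 0.025809) = 2.400000 − (-0.022451)/(-0.250318) = 2.310311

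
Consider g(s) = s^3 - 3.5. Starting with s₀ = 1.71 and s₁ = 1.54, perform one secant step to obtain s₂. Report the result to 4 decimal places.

g(1.71) = 1.500211, g(1.54) = 0.152264
s₂ = 1.540000 − 0.152264·(1.540000 − 1.710000) / (0.152264 − 1.500211) = 1.540000 − (-0.025885)/(-1.347947) = 1.520797

1.5208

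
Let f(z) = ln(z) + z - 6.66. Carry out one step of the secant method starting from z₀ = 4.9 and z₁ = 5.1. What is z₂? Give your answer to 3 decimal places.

5.042

f(4.9) = -0.17076, f(5.1) = 0.06924
z₂ = 5.10000 − 0.06924·(5.10000 − 4.90000) / (0.06924 − (-0.17076)) = 5.10000 − (0.01385)/(0.24001) = 5.04230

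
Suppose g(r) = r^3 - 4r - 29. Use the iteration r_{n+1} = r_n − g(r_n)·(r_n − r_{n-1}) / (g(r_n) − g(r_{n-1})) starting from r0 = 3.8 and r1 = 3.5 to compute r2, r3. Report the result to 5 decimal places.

g(3.8) = 10.6720000, g(3.5) = -0.1250000
r2 = 3.5000000 − (-0.1250000)·(3.5000000 − 3.8000000) / (-0.1250000 − 10.6720000) = 3.5000000 − (0.0375000)/(-10.7970000) = 3.5034732
g(3.5034732) = -0.0111264
r3 = 3.5034732 − (-0.0111264)·(3.5034732 − 3.5000000) / (-0.0111264 − (-0.1250000)) = 3.5034732 − (-0.0000386)/(0.1138736) = 3.5038125

3.50347, 3.50381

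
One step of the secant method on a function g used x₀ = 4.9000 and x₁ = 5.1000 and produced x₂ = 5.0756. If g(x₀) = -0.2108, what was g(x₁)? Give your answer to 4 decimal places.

0.0293

The secant line through (4.9000, -0.2108) and (5.1000, g(x₁)) crosses zero at x₂ = 5.0756.
So (4.9000, -0.2108), (5.1000, g(x₁)), (5.0756, 0) are collinear:
g(x₁) = -0.2108 · (5.1000 − 5.0756) / (4.9000 − 5.0756) = -0.2108 · (0.024400)/(-0.175600) = 0.029291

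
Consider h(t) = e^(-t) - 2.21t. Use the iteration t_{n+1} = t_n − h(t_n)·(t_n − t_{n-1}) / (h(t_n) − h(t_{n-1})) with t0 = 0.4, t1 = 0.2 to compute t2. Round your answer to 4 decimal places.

0.3276

h(0.4) = -0.213680, h(0.2) = 0.376731
t2 = 0.200000 − 0.376731·(0.200000 − 0.400000) / (0.376731 − (-0.213680)) = 0.200000 − (-0.075346)/(0.590411) = 0.327617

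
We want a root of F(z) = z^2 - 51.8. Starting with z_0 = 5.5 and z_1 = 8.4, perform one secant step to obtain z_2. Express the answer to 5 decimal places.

F(5.5) = -21.5500000, F(8.4) = 18.7600000
z_2 = 8.4000000 − 18.7600000·(8.4000000 − 5.5000000) / (18.7600000 − (-21.5500000)) = 8.4000000 − (54.4040000)/(40.3100000) = 7.0503597

7.05036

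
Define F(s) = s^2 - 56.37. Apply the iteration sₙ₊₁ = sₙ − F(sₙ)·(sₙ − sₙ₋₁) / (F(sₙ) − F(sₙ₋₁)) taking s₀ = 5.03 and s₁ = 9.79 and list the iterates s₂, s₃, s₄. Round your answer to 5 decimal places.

F(5.03) = -31.0691000, F(9.79) = 39.4741000
s₂ = 9.7900000 − 39.4741000·(9.7900000 − 5.0300000) / (39.4741000 − (-31.0691000)) = 9.7900000 − (187.8967160)/(70.5432000) = 7.1264305
F(7.1264305) = -5.5839883
s₃ = 7.1264305 − (-5.5839883)·(7.1264305 − 9.7900000) / (-5.5839883 − 39.4741000) = 7.1264305 − (14.8733410)/(-45.0580883) = 7.4565231
F(7.4565231) = -0.7702634
s₄ = 7.4565231 − (-0.7702634)·(7.4565231 − 7.1264305) / (-0.7702634 − (-5.5839883)) = 7.4565231 − (-0.2542583)/(4.8137249) = 7.5093425

7.12643, 7.45652, 7.50934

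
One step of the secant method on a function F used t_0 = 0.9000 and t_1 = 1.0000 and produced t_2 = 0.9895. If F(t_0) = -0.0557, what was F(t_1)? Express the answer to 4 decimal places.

The secant line through (0.9000, -0.0557) and (1.0000, F(t_1)) crosses zero at t_2 = 0.9895.
So (0.9000, -0.0557), (1.0000, F(t_1)), (0.9895, 0) are collinear:
F(t_1) = -0.0557 · (1.0000 − 0.9895) / (0.9000 − 0.9895) = -0.0557 · (0.010500)/(-0.089500) = 0.006535

0.0065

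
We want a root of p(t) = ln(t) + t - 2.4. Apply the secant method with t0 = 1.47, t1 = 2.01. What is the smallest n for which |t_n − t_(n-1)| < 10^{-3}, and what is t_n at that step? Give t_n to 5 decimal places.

n = 4, t_n = 1.80786

p(1.47) = -0.5447376, p(2.01) = 0.3081347
t2 = 2.0100000 − 0.3081347·(0.5400000)/(0.8528723) = 1.8149031;  |Δ| = 0.1950969
p(1.8149031) = 0.0109352
t3 = 1.8149031 − 0.0109352·(-0.1950969)/(-0.2971996) = 1.8077247;  |Δ| = 0.0071784
p(1.8077247) = -0.0002063
t4 = 1.8077247 − (-0.0002063)·(-0.0071784)/(-0.0111415) = 1.8078576;  |Δ| = 0.0001329
|t4 − t3| = 0.0001329 < 10^{-3}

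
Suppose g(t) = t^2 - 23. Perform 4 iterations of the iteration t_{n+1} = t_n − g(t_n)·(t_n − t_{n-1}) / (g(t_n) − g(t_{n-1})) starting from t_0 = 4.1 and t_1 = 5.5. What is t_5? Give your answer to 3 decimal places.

g(4.1) = -6.19000, g(5.5) = 7.25000
t_2 = 5.50000 − 7.25000·(5.50000 − 4.10000) / (7.25000 − (-6.19000)) = 5.50000 − (10.15000)/(13.44000) = 4.74479
g(4.74479) = -0.48695
t_3 = 4.74479 − (-0.48695)·(4.74479 − 5.50000) / (-0.48695 − 7.25000) = 4.74479 − (0.36775)/(-7.73695) = 4.79232
g(4.79232) = -0.03364
t_4 = 4.79232 − (-0.03364)·(4.79232 − 4.74479) / (-0.03364 − (-0.48695)) = 4.79232 − (-0.00160)/(0.45331) = 4.79585
g(4.79585) = 0.00018
t_5 = 4.79585 − 0.00018·(4.79585 − 4.79232) / (0.00018 − (-0.03364)) = 4.79585 − (0.00000)/(0.03382) = 4.79583

4.796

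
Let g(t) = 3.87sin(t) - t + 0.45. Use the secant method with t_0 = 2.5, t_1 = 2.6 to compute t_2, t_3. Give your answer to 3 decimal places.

2.563, 2.564

g(2.5) = 0.26609, g(2.6) = -0.15501
t_2 = 2.60000 − (-0.15501)·(2.60000 − 2.50000) / (-0.15501 − 0.26609) = 2.60000 − (-0.01550)/(-0.42110) = 2.56319
g(2.56319) = 0.00249
t_3 = 2.56319 − 0.00249·(2.56319 − 2.60000) / (0.00249 − (-0.15501)) = 2.56319 − (-0.00009)/(0.15750) = 2.56377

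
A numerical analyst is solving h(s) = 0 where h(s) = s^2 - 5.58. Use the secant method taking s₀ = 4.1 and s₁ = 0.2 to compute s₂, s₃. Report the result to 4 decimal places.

h(4.1) = 11.230000, h(0.2) = -5.540000
s₂ = 0.200000 − (-5.540000)·(0.200000 − 4.100000) / (-5.540000 − 11.230000) = 0.200000 − (21.606000)/(-16.770000) = 1.488372
h(1.488372) = -3.364749
s₃ = 1.488372 − (-3.364749)·(1.488372 − 0.200000) / (-3.364749 − (-5.540000)) = 1.488372 − (-4.335048)/(2.175251) = 3.481267

1.4884, 3.4813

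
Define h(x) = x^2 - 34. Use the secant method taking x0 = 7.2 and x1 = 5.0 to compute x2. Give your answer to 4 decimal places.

h(7.2) = 17.840000, h(5.0) = -9.000000
x2 = 5.000000 − (-9.000000)·(5.000000 − 7.200000) / (-9.000000 − 17.840000) = 5.000000 − (19.800000)/(-26.840000) = 5.737705

5.7377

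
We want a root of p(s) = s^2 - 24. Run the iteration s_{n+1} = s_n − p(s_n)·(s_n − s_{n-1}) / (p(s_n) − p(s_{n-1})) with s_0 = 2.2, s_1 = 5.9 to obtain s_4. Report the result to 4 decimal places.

p(2.2) = -19.160000, p(5.9) = 10.810000
s_2 = 5.900000 − 10.810000·(5.900000 − 2.200000) / (10.810000 − (-19.160000)) = 5.900000 − (39.997000)/(29.970000) = 4.565432
p(4.565432) = -3.156830
s_3 = 4.565432 − (-3.156830)·(4.565432 − 5.900000) / (-3.156830 − 10.810000) = 4.565432 − (4.213004)/(-13.966830) = 4.867076
p(4.867076) = -0.311575
s_4 = 4.867076 − (-0.311575)·(4.867076 − 4.565432) / (-0.311575 − (-3.156830)) = 4.867076 − (-0.093985)/(2.845255) = 4.900108

4.9001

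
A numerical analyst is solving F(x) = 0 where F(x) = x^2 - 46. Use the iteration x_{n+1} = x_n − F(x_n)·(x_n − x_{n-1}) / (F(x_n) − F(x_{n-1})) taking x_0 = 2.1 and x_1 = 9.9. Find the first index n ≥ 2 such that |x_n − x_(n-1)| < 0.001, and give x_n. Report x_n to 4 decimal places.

n = 6, x_n = 6.7823

F(2.1) = -41.590000, F(9.9) = 52.010000
x_2 = 9.900000 − 52.010000·(7.800000)/(93.600000) = 5.565833;  |Δ| = 4.334167
F(5.565833) = -15.021499
x_3 = 5.565833 − (-15.021499)·(-4.334167)/(-67.031499) = 6.537103;  |Δ| = 0.971270
F(6.537103) = -3.266281
x_4 = 6.537103 − (-3.266281)·(0.971270)/(11.755219) = 6.806978;  |Δ| = 0.269875
F(6.806978) = 0.334954
x_5 = 6.806978 − 0.334954·(0.269875)/(3.601235) = 6.781877;  |Δ| = 0.025101
F(6.781877) = -0.006144
x_6 = 6.781877 − (-0.006144)·(-0.025101)/(-0.341098) = 6.782329;  |Δ| = 0.000452
|x_6 − x_5| = 0.000452 < 0.001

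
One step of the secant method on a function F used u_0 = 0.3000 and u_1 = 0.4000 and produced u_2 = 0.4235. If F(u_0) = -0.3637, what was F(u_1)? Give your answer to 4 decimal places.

-0.0692

The secant line through (0.3000, -0.3637) and (0.4000, F(u_1)) crosses zero at u_2 = 0.4235.
So (0.3000, -0.3637), (0.4000, F(u_1)), (0.4235, 0) are collinear:
F(u_1) = -0.3637 · (0.4000 − 0.4235) / (0.3000 − 0.4235) = -0.3637 · (-0.023500)/(-0.123500) = -0.069206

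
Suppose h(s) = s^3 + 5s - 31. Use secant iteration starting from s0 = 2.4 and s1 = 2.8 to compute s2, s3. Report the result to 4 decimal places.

2.6044, 2.6160

h(2.4) = -5.176000, h(2.8) = 4.952000
s2 = 2.800000 − 4.952000·(2.800000 − 2.400000) / (4.952000 − (-5.176000)) = 2.800000 − (1.980800)/(10.128000) = 2.604423
h(2.604423) = -0.312024
s3 = 2.604423 − (-0.312024)·(2.604423 − 2.800000) / (-0.312024 − 4.952000) = 2.604423 − (0.061025)/(-5.264024) = 2.616016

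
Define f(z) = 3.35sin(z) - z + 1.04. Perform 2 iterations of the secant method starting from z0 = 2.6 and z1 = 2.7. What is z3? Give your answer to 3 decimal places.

2.643

f(2.6) = 0.16693, f(2.7) = -0.22828
z2 = 2.70000 − (-0.22828)·(2.70000 − 2.60000) / (-0.22828 − 0.16693) = 2.70000 − (-0.02283)/(-0.39521) = 2.64224
f(2.64224) = 0.00194
z3 = 2.64224 − 0.00194·(2.64224 − 2.70000) / (0.00194 − (-0.22828)) = 2.64224 − (-0.00011)/(0.23022) = 2.64272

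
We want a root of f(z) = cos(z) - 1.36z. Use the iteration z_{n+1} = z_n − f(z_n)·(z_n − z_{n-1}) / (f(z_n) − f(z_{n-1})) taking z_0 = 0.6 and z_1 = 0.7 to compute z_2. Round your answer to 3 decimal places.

f(0.6) = 0.00934, f(0.7) = -0.18716
z_2 = 0.70000 − (-0.18716)·(0.70000 − 0.60000) / (-0.18716 − 0.00934) = 0.70000 − (-0.01872)/(-0.19649) = 0.60475

0.605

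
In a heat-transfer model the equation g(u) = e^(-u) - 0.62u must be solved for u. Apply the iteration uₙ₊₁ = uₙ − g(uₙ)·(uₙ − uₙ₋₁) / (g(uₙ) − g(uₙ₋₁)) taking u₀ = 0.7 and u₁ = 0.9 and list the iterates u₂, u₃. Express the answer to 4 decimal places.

g(0.7) = 0.062585, g(0.9) = -0.151430
u₂ = 0.900000 − (-0.151430)·(0.900000 − 0.700000) / (-0.151430 − 0.062585) = 0.900000 − (-0.030286)/(-0.214016) = 0.758487
g(0.758487) = -0.001887
u₃ = 0.758487 − (-0.001887)·(0.758487 − 0.900000) / (-0.001887 − (-0.151430)) = 0.758487 − (0.000267)/(0.149543) = 0.756701

0.7585, 0.7567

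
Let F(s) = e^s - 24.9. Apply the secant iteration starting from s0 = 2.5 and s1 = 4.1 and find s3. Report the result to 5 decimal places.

3.10053

F(2.5) = -12.7175060, F(4.1) = 35.4402876
s2 = 4.1000000 − 35.4402876·(4.1000000 − 2.5000000) / (35.4402876 − (-12.7175060)) = 4.1000000 − (56.7044602)/(48.1577936) = 2.9225279
F(2.9225279) = -6.3117834
s3 = 2.9225279 − (-6.3117834)·(2.9225279 − 4.1000000) / (-6.3117834 − 35.4402876) = 2.9225279 − (7.4319491)/(-41.7520710) = 3.1005298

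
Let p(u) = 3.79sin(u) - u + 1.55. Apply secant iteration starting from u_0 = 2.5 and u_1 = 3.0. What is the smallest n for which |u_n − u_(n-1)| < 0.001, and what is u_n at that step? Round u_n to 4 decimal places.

n = 4, u_n = 2.8043

p(2.5) = 1.318209, p(3.0) = -0.915155
u_2 = 3.000000 − (-0.915155)·(0.500000)/(-2.233365) = 2.795117;  |Δ| = 0.204883
p(2.795117) = 0.041908
u_3 = 2.795117 − 0.041908·(-0.204883)/(0.957064) = 2.804089;  |Δ| = 0.008972
p(2.804089) = 0.000904
u_4 = 2.804089 − 0.000904·(0.008972)/(-0.041004) = 2.804287;  |Δ| = 0.000198
|u_4 − u_3| = 0.000198 < 0.001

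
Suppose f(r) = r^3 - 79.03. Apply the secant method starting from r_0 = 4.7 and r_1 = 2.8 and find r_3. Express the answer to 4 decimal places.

f(4.7) = 24.793000, f(2.8) = -57.078000
r_2 = 2.800000 − (-57.078000)·(2.800000 − 4.700000) / (-57.078000 − 24.793000) = 2.800000 − (108.448200)/(-81.871000) = 4.124623
f(4.124623) = -8.859796
r_3 = 4.124623 − (-8.859796)·(4.124623 − 2.800000) / (-8.859796 − (-57.078000)) = 4.124623 − (-11.735888)/(48.218204) = 4.368014

4.3680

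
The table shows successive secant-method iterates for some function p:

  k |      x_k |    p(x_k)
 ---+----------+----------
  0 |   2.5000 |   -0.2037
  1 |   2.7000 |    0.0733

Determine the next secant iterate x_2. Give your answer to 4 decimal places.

2.6471

x_2 = 2.7000 − 0.0733·(2.7000 − 2.5000) / (0.0733 − (-0.2037))
   = 2.7000 − (0.014660)/(0.277000) = 2.647076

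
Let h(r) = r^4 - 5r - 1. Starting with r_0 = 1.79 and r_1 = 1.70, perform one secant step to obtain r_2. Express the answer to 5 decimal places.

h(1.79) = 0.3162568, h(1.70) = -1.1479000
r_2 = 1.7000000 − (-1.1479000)·(1.7000000 − 1.7900000) / (-1.1479000 − 0.3162568) = 1.7000000 − (0.1033110)/(-1.4641568) = 1.7705601

1.77056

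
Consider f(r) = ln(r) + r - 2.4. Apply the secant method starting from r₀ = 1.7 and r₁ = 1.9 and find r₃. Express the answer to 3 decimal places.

f(1.7) = -0.16937, f(1.9) = 0.14185
r₂ = 1.90000 − 0.14185·(1.90000 − 1.70000) / (0.14185 − (-0.16937)) = 1.90000 − (0.02837)/(0.31123) = 1.80884
f(1.80884) = 0.00153
r₃ = 1.80884 − 0.00153·(1.80884 − 1.90000) / (0.00153 − 0.14185) = 1.80884 − (-0.00014)/(-0.14033) = 1.80785

1.808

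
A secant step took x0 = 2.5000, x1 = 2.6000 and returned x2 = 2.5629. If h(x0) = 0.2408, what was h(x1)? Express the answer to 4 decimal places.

The secant line through (2.5000, 0.2408) and (2.6000, h(x1)) crosses zero at x2 = 2.5629.
So (2.5000, 0.2408), (2.6000, h(x1)), (2.5629, 0) are collinear:
h(x1) = 0.2408 · (2.6000 − 2.5629) / (2.5000 − 2.5629) = 0.2408 · (0.037100)/(-0.062900) = -0.142030

-0.1420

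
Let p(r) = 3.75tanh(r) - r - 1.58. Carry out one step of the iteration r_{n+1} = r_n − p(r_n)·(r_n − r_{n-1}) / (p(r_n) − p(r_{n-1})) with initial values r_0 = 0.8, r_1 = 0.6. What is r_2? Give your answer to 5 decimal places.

p(0.8) = 0.1101379, p(0.6) = -0.1660641
r_2 = 0.6000000 − (-0.1660641)·(0.6000000 − 0.8000000) / (-0.1660641 − 0.1101379) = 0.6000000 − (0.0332128)/(-0.2762020) = 0.7202483

0.72025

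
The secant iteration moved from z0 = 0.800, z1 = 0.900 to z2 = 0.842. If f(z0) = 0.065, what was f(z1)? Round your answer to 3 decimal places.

-0.090

The secant line through (0.800, 0.065) and (0.900, f(z1)) crosses zero at z2 = 0.842.
So (0.800, 0.065), (0.900, f(z1)), (0.842, 0) are collinear:
f(z1) = 0.065 · (0.900 − 0.842) / (0.800 − 0.842) = 0.065 · (0.05800)/(-0.04200) = -0.08976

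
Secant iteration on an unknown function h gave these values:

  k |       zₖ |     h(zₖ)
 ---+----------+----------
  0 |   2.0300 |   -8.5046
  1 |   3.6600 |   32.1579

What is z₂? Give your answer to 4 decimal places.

z₂ = 3.6600 − 32.1579·(3.6600 − 2.0300) / (32.1579 − (-8.5046))
   = 3.6600 − (52.417377)/(40.662500) = 2.370916

2.3709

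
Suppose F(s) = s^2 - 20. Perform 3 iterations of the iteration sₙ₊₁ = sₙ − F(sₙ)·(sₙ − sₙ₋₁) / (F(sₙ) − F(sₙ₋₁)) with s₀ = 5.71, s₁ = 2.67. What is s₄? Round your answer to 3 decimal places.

F(5.71) = 12.60410, F(2.67) = -12.87110
s₂ = 2.67000 − (-12.87110)·(2.67000 − 5.71000) / (-12.87110 − 12.60410) = 2.67000 − (39.12814)/(-25.47520) = 4.20593
F(4.20593) = -2.31015
s₃ = 4.20593 − (-2.31015)·(4.20593 − 2.67000) / (-2.31015 − (-12.87110)) = 4.20593 − (-3.54822)/(10.56095) = 4.54191
F(4.54191) = 0.62892
s₄ = 4.54191 − 0.62892·(4.54191 − 4.20593) / (0.62892 − (-2.31015)) = 4.54191 − (0.21130)/(2.93906) = 4.47001

4.470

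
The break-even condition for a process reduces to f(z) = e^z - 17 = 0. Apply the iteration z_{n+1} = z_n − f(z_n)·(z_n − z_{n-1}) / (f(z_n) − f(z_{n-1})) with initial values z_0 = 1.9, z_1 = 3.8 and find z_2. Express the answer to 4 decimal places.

2.4155

f(1.9) = -10.314106, f(3.8) = 27.701184
z_2 = 3.800000 − 27.701184·(3.800000 − 1.900000) / (27.701184 − (-10.314106)) = 3.800000 − (52.632251)/(38.015290) = 2.415498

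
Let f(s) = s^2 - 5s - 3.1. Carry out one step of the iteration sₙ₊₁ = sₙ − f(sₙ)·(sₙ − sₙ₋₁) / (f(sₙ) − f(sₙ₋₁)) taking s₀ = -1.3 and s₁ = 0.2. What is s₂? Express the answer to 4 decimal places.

-0.4656

f(-1.3) = 5.090000, f(0.2) = -4.060000
s₂ = 0.200000 − (-4.060000)·(0.200000 − (-1.300000)) / (-4.060000 − 5.090000) = 0.200000 − (-6.090000)/(-9.150000) = -0.465574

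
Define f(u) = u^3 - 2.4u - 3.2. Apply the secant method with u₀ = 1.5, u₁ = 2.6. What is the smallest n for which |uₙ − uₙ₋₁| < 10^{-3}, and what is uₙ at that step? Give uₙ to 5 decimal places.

n = 6, uₙ = 2.00000

f(1.5) = -3.4250000, f(2.6) = 8.1360000
u₂ = 2.6000000 − 8.1360000·(1.1000000)/(11.5610000) = 1.8258801;  |Δ| = 0.7741199
f(1.8258801) = -1.4949234
u₃ = 1.8258801 − (-1.4949234)·(-0.7741199)/(-9.6309234) = 1.9460399;  |Δ| = 0.1201598
f(1.9460399) = -0.5007037
u₄ = 1.9460399 − (-0.5007037)·(0.1201598)/(0.9942197) = 2.0065542;  |Δ| = 0.0605142
f(2.0065542) = 0.0631781
u₅ = 2.0065542 − 0.0631781·(0.0605142)/(0.5638818) = 1.9997741;  |Δ| = 0.0067801
f(1.9997741) = -0.0021686
u₆ = 1.9997741 − (-0.0021686)·(-0.0067801)/(-0.0653467) = 1.9999991;  |Δ| = 0.0002250
|u₆ − u₅| = 0.0002250 < 10^{-3}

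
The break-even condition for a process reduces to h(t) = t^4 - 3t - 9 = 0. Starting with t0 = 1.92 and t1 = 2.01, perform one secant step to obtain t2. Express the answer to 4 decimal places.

h(1.92) = -1.170455, h(2.01) = 1.292408
t2 = 2.010000 − 1.292408·(2.010000 − 1.920000) / (1.292408 − (-1.170455)) = 2.010000 − (0.116317)/(2.462863) = 1.962772

1.9628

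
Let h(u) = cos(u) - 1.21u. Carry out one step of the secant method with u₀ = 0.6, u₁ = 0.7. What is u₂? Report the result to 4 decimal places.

h(0.6) = 0.099336, h(0.7) = -0.082158
u₂ = 0.700000 − (-0.082158)·(0.700000 − 0.600000) / (-0.082158 − 0.099336) = 0.700000 − (-0.008216)/(-0.181493) = 0.654732

0.6547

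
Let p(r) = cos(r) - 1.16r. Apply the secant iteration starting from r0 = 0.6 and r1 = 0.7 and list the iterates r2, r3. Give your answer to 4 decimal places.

p(0.6) = 0.129336, p(0.7) = -0.047158
r2 = 0.700000 − (-0.047158)·(0.700000 − 0.600000) / (-0.047158 − 0.129336) = 0.700000 − (-0.004716)/(-0.176493) = 0.673281
p(0.673281) = 0.000775
r3 = 0.673281 − 0.000775·(0.673281 − 0.700000) / (0.000775 − (-0.047158)) = 0.673281 − (-0.000021)/(0.047932) = 0.673712

0.6733, 0.6737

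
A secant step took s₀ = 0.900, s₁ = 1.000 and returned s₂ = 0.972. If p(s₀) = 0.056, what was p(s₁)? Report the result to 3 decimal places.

-0.022

The secant line through (0.900, 0.056) and (1.000, p(s₁)) crosses zero at s₂ = 0.972.
So (0.900, 0.056), (1.000, p(s₁)), (0.972, 0) are collinear:
p(s₁) = 0.056 · (1.000 − 0.972) / (0.900 − 0.972) = 0.056 · (0.02800)/(-0.07200) = -0.02178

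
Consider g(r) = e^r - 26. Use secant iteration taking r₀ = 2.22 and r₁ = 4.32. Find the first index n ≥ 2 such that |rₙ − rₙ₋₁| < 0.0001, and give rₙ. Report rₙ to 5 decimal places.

n = 8, rₙ = 3.25810

g(2.22) = -16.7926691, g(4.32) = 49.1886283
r₂ = 4.3200000 − 49.1886283·(2.1000000)/(65.9812974) = 2.7544637;  |Δ| = 1.5655363
g(2.7544637) = -10.2873888
r₃ = 2.7544637 − (-10.2873888)·(-1.5655363)/(-59.4760171) = 3.0252498;  |Δ| = 0.2707861
g(3.0252498) = -5.4008504
r₄ = 3.0252498 − (-5.4008504)·(0.2707861)/(4.8865384) = 3.3245364;  |Δ| = 0.2992866
g(3.3245364) = 1.7861137
r₅ = 3.3245364 − 1.7861137·(0.2992866)/(7.1869642) = 3.2501573;  |Δ| = 0.0743791
g(3.2501573) = -0.2056031
r₆ = 3.2501573 − (-0.2056031)·(-0.0743791)/(-1.9917169) = 3.2578354;  |Δ| = 0.0076781
g(3.2578354) = -0.0067892
r₇ = 3.2578354 − (-0.0067892)·(0.0076781)/(0.1988139) = 3.2580976;  |Δ| = 0.0002622
g(3.2580976) = 0.0000270
r₈ = 3.2580976 − 0.0000270·(0.0002622)/(0.0068162) = 3.2580965;  |Δ| = 0.0000010
|r₈ − r₇| = 0.0000010 < 0.0001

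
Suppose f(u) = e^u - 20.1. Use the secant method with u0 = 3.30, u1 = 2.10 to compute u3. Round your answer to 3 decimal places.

f(3.30) = 7.01264, f(2.10) = -11.93383
u2 = 2.10000 − (-11.93383)·(2.10000 − 3.30000) / (-11.93383 − 7.01264) = 2.10000 − (14.32060)/(-18.94647) = 2.85585
f(2.85585) = -2.71087
u3 = 2.85585 − (-2.71087)·(2.85585 − 2.10000) / (-2.71087 − (-11.93383)) = 2.85585 − (-2.04900)/(9.22296) = 3.07801

3.078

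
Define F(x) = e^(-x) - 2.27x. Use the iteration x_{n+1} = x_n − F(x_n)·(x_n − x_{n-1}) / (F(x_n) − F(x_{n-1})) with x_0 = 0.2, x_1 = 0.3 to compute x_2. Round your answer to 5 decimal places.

0.31962

F(0.2) = 0.3647308, F(0.3) = 0.0598182
x_2 = 0.3000000 − 0.0598182·(0.3000000 − 0.2000000) / (0.0598182 − 0.3647308) = 0.3000000 − (0.0059818)/(-0.3049125) = 0.3196182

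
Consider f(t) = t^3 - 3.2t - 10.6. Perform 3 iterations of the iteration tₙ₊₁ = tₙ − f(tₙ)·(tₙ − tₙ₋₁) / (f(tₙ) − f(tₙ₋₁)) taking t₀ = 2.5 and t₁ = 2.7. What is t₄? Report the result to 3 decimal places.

f(2.5) = -2.97500, f(2.7) = 0.44300
t₂ = 2.70000 − 0.44300·(2.70000 − 2.50000) / (0.44300 − (-2.97500)) = 2.70000 − (0.08860)/(3.41800) = 2.67408
f(2.67408) = -0.03553
t₃ = 2.67408 − (-0.03553)·(2.67408 − 2.70000) / (-0.03553 − 0.44300) = 2.67408 − (0.00092)/(-0.47853) = 2.67600
f(2.67600) = -0.00037
t₄ = 2.67600 − (-0.00037)·(2.67600 − 2.67408) / (-0.00037 − (-0.03553)) = 2.67600 − (0.00000)/(0.03516) = 2.67602

2.676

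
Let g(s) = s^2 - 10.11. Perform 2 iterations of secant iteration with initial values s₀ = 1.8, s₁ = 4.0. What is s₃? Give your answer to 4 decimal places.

3.1567

g(1.8) = -6.870000, g(4.0) = 5.890000
s₂ = 4.000000 − 5.890000·(4.000000 − 1.800000) / (5.890000 − (-6.870000)) = 4.000000 − (12.958000)/(12.760000) = 2.984483
g(2.984483) = -1.202863
s₃ = 2.984483 − (-1.202863)·(2.984483 − 4.000000) / (-1.202863 − 5.890000) = 2.984483 − (1.221528)/(-7.092863) = 3.156702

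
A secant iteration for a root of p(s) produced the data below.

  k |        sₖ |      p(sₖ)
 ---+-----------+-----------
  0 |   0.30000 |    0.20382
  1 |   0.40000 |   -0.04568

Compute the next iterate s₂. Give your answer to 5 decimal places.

0.38169

s₂ = 0.40000 − (-0.04568)·(0.40000 − 0.30000) / (-0.04568 − 0.20382)
   = 0.40000 − (-0.0045680)/(-0.2495000) = 0.3816914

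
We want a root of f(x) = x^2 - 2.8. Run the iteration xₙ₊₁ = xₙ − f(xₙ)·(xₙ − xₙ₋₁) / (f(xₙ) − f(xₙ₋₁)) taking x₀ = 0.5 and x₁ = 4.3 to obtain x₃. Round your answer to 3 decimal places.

f(0.5) = -2.55000, f(4.3) = 15.69000
x₂ = 4.30000 − 15.69000·(4.30000 − 0.50000) / (15.69000 − (-2.55000)) = 4.30000 − (59.62200)/(18.24000) = 1.03125
f(1.03125) = -1.73652
x₃ = 1.03125 − (-1.73652)·(1.03125 − 4.30000) / (-1.73652 − 15.69000) = 1.03125 − (5.67626)/(-17.42652) = 1.35698

1.357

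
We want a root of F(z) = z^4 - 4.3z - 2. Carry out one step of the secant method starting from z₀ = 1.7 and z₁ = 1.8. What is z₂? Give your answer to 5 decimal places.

F(1.7) = -0.9579000, F(1.8) = 0.7576000
z₂ = 1.8000000 − 0.7576000·(1.8000000 − 1.7000000) / (0.7576000 − (-0.9579000)) = 1.8000000 − (0.0757600)/(1.7155000) = 1.7558379

1.75584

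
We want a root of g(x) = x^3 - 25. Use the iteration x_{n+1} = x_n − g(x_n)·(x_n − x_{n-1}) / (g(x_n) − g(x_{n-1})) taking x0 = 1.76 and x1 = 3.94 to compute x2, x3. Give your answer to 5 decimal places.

2.52493, 2.80448

g(1.76) = -19.5482240, g(3.94) = 36.1629840
x2 = 3.9400000 − 36.1629840·(3.9400000 − 1.7600000) / (36.1629840 − (-19.5482240)) = 3.9400000 − (78.8353051)/(55.7112080) = 2.5249292
g(2.5249292) = -8.9029015
x3 = 2.5249292 − (-8.9029015)·(2.5249292 − 3.9400000) / (-8.9029015 − 36.1629840) = 2.5249292 − (12.5982362)/(-45.0658855) = 2.8044807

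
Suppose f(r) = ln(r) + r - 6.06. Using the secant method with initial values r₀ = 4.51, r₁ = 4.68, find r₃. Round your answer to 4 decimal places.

f(4.51) = -0.043703, f(4.68) = 0.163298
r₂ = 4.680000 − 0.163298·(4.680000 − 4.510000) / (0.163298 − (-0.043703)) = 4.680000 − (0.027761)/(0.207001) = 4.545891
f(4.545891) = 0.000115
r₃ = 4.545891 − 0.000115·(4.545891 − 4.680000) / (0.000115 − 0.163298) = 4.545891 − (-0.000015)/(-0.163183) = 4.545797

4.5458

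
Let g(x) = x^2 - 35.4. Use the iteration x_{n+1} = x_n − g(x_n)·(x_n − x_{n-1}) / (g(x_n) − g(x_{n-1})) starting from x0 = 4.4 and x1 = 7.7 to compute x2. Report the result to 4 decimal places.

5.7256

g(4.4) = -16.040000, g(7.7) = 23.890000
x2 = 7.700000 − 23.890000·(7.700000 − 4.400000) / (23.890000 − (-16.040000)) = 7.700000 − (78.837000)/(39.930000) = 5.725620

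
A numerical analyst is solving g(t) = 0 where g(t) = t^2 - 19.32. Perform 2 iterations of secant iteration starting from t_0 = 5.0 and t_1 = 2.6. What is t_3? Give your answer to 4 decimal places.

g(5.0) = 5.680000, g(2.6) = -12.560000
t_2 = 2.600000 − (-12.560000)·(2.600000 − 5.000000) / (-12.560000 − 5.680000) = 2.600000 − (30.144000)/(-18.240000) = 4.252632
g(4.252632) = -1.235125
t_3 = 4.252632 − (-1.235125)·(4.252632 − 2.600000) / (-1.235125 − (-12.560000)) = 4.252632 − (-2.041206)/(11.324875) = 4.432873

4.4329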